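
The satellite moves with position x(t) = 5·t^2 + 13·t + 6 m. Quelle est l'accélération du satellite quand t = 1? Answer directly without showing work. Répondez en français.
L'accélération à t = 1 est a = 10.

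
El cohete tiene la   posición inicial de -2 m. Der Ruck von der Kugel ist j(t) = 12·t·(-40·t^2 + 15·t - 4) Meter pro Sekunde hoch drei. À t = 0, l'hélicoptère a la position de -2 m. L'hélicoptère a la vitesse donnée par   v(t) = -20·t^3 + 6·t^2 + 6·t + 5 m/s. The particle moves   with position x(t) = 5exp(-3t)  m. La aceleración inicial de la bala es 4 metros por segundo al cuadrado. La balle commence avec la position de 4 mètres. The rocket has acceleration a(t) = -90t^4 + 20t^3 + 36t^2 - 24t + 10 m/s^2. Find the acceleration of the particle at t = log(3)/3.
We must differentiate our position equation x(t) = 5·exp(-3·t) 2 times. Taking d/dt of x(t), we find v(t) = -15·exp(-3·t). Differentiating velocity, we get acceleration: a(t) = 45·exp(-3·t). We have acceleration a(t) = 45·exp(-3·t). Substituting t = log(3)/3: a(log(3)/3) = 15.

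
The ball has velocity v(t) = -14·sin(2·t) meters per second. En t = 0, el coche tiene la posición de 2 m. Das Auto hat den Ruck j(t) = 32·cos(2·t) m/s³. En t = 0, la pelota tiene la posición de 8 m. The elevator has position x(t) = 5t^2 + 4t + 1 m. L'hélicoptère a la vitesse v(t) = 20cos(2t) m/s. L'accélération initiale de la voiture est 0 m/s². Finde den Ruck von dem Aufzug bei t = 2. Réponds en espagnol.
Partiendo de la posición x(t) = 5·t^2 + 4·t + 1, tomamos 3 derivadas. Tomando d/dt de x(t), encontramos v(t) = 10·t + 4. Tomando d/dt de v(t), encontramos a(t) = 10. La derivada de la aceleración da la sacudida: j(t) = 0. Tenemos la sacudida j(t) = 0. Sustituyendo t = 2: j(2) = 0.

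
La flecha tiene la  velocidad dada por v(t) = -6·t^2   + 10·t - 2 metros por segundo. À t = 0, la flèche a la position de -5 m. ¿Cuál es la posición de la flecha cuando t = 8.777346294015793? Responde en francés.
En partant de la vitesse v(t) = -6·t^2 + 10·t - 2, nous prenons 1 intégrale. En prenant ∫v(t)dt et en appliquant x(0) = -5, nous trouvons x(t) = -2·t^3 + 5·t^2 - 2·t - 5. De l'équation de la position x(t) = -2·t^3 + 5·t^2 - 2·t - 5, nous substituons t = 8.777346294015793 pour obtenir x = -989.790908015684.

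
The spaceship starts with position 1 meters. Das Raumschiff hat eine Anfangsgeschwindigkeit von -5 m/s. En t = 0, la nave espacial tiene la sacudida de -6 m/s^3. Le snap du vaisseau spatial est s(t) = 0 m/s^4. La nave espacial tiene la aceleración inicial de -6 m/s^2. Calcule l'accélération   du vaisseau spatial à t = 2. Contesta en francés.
Pour résoudre ceci, nous devons prendre 2 intégrales de notre équation du snap s(t) = 0. En prenant ∫s(t)dt et en appliquant j(0) = -6, nous trouvons j(t) = -6. La primitive du jerk est l'accélération. En utilisant a(0) = -6, nous obtenons a(t) = -6·t - 6. Nous avons l'accélération a(t) = -6·t - 6. En substituant t = 2: a(2) = -18.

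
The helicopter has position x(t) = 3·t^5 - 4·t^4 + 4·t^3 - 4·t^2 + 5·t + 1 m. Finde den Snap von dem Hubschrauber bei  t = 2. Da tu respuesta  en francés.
En partant de la position x(t) = 3·t^5 - 4·t^4 + 4·t^3 - 4·t^2 + 5·t + 1, nous prenons 4 dérivées. La dérivée de la position donne la vitesse: v(t) = 15·t^4 - 16·t^3 + 12·t^2 - 8·t + 5. En prenant d/dt de v(t), nous trouvons a(t) = 60·t^3 - 48·t^2 + 24·t - 8. En dérivant l'accélération, nous obtenons le jerk: j(t) = 180·t^2 - 96·t + 24. En prenant d/dt de j(t), nous trouvons s(t) = 360·t - 96. De l'équation du snap s(t) = 360·t - 96, nous substituons t = 2 pour obtenir s = 624.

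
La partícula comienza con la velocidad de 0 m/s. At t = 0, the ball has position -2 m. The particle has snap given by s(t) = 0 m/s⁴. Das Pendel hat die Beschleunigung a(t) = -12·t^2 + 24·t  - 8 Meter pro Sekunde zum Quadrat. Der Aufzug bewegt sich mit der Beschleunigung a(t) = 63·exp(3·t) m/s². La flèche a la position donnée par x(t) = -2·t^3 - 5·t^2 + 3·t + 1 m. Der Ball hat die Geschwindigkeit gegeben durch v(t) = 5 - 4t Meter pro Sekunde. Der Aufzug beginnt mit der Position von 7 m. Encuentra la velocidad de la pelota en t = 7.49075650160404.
Tenemos la velocidad v(t) = 5 - 4·t. Sustituyendo t = 7.49075650160404: v(7.49075650160404) = -24.9630260064162.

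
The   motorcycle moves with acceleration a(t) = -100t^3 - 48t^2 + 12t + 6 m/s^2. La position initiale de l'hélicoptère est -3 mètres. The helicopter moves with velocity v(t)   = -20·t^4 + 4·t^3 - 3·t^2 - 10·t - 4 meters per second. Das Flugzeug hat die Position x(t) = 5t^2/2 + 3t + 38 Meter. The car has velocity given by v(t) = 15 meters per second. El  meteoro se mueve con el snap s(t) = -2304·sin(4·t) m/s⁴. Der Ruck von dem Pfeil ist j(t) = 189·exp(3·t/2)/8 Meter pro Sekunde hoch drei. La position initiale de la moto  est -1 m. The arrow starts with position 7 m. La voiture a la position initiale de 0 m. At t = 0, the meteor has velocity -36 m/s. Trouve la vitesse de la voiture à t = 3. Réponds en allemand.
Wir haben die Geschwindigkeit v(t) = 15. Durch Einsetzen von t = 3: v(3) = 15.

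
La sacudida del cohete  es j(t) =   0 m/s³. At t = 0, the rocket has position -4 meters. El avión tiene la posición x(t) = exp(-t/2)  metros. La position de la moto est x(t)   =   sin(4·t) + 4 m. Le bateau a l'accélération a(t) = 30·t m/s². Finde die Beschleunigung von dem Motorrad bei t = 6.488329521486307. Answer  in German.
Ausgehend von der Position x(t) = sin(4·t) + 4, nehmen wir 2 Ableitungen. Die Ableitung von der Position ergibt die Geschwindigkeit: v(t) = 4·cos(4·t). Durch Ableiten von der Geschwindigkeit erhalten wir die Beschleunigung: a(t) = -16·sin(4·t). Aus der Gleichung für die Beschleunigung a(t) = -16·sin(4·t), setzen wir t = 6.488329521486307 ein und erhalten a = -11.7046280366276.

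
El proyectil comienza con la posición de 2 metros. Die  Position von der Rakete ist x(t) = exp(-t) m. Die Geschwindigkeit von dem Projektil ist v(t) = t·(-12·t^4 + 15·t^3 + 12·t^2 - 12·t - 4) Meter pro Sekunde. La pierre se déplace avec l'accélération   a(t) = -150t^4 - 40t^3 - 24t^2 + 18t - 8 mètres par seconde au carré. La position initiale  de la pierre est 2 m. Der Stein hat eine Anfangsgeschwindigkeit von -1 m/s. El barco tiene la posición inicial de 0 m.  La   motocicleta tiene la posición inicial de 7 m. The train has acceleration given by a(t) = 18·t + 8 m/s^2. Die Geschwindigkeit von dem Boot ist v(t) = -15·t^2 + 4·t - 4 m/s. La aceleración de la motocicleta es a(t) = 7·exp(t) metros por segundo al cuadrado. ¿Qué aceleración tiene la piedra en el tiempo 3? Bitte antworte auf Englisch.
We have acceleration a(t) = -150·t^4 - 40·t^3 - 24·t^2 + 18·t - 8. Substituting t = 3: a(3) = -13400.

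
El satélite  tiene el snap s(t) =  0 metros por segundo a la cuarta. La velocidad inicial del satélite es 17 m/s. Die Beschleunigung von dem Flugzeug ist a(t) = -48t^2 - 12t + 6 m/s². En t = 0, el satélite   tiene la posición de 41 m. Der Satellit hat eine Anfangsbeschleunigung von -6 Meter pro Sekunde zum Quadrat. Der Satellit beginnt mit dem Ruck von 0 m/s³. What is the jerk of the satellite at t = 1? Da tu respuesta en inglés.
To find the answer, we compute 1 antiderivative of s(t) = 0. Taking ∫s(t)dt and applying j(0) = 0, we find j(t) = 0. From the given jerk equation j(t) = 0, we substitute t = 1 to get j = 0.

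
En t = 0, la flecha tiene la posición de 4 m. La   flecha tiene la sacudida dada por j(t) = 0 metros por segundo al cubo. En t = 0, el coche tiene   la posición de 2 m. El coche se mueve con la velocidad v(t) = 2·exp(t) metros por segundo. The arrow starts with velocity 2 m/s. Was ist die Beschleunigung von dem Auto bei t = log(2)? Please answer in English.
Starting from velocity v(t) = 2·exp(t), we take 1 derivative. Taking d/dt of v(t), we find a(t) = 2·exp(t). From the given acceleration equation a(t) = 2·exp(t), we substitute t = log(2) to get a = 4.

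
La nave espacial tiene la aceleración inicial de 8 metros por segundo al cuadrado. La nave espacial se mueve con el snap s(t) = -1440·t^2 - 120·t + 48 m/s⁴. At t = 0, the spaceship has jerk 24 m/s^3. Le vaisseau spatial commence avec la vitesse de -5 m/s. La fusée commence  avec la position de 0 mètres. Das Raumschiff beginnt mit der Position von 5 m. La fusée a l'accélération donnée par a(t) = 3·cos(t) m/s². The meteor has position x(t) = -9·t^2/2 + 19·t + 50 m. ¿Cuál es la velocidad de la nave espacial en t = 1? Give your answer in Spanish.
Necesitamos integrar nuestra ecuación del snap s(t) = -1440·t^2 - 120·t + 48 3 veces. Integrando el snap y usando la condición inicial j(0) = 24, obtenemos j(t) = -480·t^3 - 60·t^2 + 48·t + 24. La antiderivada de la sacudida es la aceleración. Usando a(0) = 8, obtenemos a(t) = -120·t^4 - 20·t^3 + 24·t^2 + 24·t + 8. La antiderivada de la aceleración, con v(0) = -5, da la velocidad: v(t) = -24·t^5 - 5·t^4 + 8·t^3 + 12·t^2 + 8·t - 5. Usando v(t) = -24·t^5 - 5·t^4 + 8·t^3 + 12·t^2 + 8·t - 5 y sustituyendo t = 1, encontramos v = -6.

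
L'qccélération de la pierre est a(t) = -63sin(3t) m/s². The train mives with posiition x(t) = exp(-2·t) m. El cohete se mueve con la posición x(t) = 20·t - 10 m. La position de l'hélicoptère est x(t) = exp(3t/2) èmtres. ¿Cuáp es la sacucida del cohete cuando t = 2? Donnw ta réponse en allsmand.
Um dies zu lösen, müssen wir 3 Ableitungen unserer Gleichung für die Position x(t) = 20·t - 10 nehmen. Durch Ableiten von der Position erhalten wir die Geschwindigkeit: v(t) = 20. Durch Ableiten von der Geschwindigkeit erhalten wir die Beschleunigung: a(t) = 0. Die Ableitung von der Beschleunigung ergibt den Ruck: j(t) = 0. Wir haben den Ruck j(t) = 0. Durch Einsetzen von t = 2: j(2) = 0.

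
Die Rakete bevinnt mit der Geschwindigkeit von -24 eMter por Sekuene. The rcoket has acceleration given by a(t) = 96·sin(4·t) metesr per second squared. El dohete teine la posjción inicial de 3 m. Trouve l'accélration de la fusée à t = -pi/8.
De l'équation de l'accélération a(t) = 96·sin(4·t), nous substituons t = -pi/8 pour obtenir a = -96.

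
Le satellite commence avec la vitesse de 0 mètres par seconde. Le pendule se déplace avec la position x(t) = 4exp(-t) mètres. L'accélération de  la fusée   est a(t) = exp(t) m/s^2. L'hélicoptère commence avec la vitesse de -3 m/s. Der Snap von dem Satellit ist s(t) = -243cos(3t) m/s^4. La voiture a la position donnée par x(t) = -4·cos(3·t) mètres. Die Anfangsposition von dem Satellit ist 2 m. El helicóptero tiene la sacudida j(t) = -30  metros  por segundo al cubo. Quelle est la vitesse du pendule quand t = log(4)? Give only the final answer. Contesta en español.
En t = log(4), v = -1.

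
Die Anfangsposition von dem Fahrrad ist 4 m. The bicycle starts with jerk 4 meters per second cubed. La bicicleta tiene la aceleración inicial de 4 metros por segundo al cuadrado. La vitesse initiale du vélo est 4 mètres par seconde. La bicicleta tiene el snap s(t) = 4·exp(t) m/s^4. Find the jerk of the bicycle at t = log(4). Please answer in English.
We need to integrate our snap equation s(t) = 4·exp(t) 1 time. The integral of snap is jerk. Using j(0) = 4, we get j(t) = 4·exp(t). Using j(t) = 4·exp(t) and substituting t = log(4), we find j = 16.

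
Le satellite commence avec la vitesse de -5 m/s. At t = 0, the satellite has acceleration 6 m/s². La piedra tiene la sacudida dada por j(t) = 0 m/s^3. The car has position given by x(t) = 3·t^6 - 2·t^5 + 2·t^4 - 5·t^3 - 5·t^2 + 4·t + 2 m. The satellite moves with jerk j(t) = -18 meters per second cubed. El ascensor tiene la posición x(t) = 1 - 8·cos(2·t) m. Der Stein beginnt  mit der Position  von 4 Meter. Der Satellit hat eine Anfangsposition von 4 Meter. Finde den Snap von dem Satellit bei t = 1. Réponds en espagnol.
Partiendo de la sacudida j(t) = -18, tomamos 1 derivada. Tomando d/dt de j(t), encontramos s(t) = 0. De la ecuación del snap s(t) = 0, sustituimos t = 1 para obtener s = 0.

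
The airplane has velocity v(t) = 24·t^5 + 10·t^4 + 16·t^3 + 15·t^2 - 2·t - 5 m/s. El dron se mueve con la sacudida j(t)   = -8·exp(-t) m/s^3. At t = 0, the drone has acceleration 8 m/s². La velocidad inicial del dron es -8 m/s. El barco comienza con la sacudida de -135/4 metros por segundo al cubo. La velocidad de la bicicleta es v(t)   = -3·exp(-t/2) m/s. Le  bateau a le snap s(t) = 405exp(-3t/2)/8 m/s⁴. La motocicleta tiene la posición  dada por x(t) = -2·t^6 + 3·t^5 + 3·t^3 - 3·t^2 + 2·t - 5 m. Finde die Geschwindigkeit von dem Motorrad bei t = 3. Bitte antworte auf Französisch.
En partant de la position x(t) = -2·t^6 + 3·t^5 + 3·t^3 - 3·t^2 + 2·t - 5, nous prenons 1 dérivée. En dérivant la position, nous obtenons la vitesse: v(t) = -12·t^5 + 15·t^4 + 9·t^2 - 6·t + 2. De l'équation de la vitesse v(t) = -12·t^5 + 15·t^4 + 9·t^2 - 6·t + 2, nous substituons t = 3 pour obtenir v = -1636.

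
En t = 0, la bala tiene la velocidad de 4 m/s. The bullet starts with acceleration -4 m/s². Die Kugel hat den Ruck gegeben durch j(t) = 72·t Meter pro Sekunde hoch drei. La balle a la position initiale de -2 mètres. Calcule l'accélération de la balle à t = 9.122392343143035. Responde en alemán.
Wir müssen unsere Gleichung für den Ruck j(t) = 72·t 1-mal integrieren. Durch Integration von dem Ruck und Verwendung der Anfangsbedingung a(0) = -4, erhalten wir a(t) = 36·t^2 - 4. Aus der Gleichung für die Beschleunigung a(t) = 36·t^2 - 4, setzen wir t = 9.122392343143035 ein und erhalten a = 2991.84951424045.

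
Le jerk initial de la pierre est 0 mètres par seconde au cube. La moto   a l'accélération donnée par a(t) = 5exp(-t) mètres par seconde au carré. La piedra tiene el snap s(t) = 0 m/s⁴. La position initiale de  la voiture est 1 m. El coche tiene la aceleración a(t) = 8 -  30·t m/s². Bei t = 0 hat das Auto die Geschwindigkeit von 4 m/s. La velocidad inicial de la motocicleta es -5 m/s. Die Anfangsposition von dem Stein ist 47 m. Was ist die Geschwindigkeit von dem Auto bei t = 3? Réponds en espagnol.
Debemos encontrar la integral de nuestra ecuación de la aceleración a(t) = 8 - 30·t 1 vez. La antiderivada de la aceleración, con v(0) = 4, da la velocidad: v(t) = -15·t^2 + 8·t + 4. De la ecuación de la velocidad v(t) = -15·t^2 + 8·t + 4, sustituimos t = 3 para obtener v = -107.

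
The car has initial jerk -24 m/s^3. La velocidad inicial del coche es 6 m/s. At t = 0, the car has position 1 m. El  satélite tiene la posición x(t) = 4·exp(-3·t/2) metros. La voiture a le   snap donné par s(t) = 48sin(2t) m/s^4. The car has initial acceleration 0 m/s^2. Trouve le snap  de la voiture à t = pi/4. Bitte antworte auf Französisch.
Nous avons le snap s(t) = 48·sin(2·t). En substituant t = pi/4: s(pi/4) = 48.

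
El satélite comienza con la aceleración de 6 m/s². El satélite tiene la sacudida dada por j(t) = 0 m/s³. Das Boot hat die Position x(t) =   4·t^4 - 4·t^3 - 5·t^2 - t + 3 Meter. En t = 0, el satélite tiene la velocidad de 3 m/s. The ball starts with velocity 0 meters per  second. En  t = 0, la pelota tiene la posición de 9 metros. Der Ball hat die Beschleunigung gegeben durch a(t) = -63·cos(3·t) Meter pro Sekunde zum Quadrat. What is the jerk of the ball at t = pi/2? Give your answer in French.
Pour résoudre ceci, nous devons prendre 1 dérivée de notre équation de l'accélération a(t) = -63·cos(3·t). En dérivant l'accélération, nous obtenons le jerk: j(t) = 189·sin(3·t). Nous avons le jerk j(t) = 189·sin(3·t). En substituant t = pi/2: j(pi/2) = -189.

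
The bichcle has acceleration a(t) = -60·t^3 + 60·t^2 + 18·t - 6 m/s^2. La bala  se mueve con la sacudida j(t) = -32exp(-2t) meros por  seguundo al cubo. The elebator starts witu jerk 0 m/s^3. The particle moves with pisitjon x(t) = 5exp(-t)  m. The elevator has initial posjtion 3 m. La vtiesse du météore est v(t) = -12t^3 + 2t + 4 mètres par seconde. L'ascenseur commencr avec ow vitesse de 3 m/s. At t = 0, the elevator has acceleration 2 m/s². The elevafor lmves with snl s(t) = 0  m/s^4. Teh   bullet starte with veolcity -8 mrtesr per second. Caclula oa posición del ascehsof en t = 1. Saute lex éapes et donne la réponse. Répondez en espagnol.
En t = 1, x = 7.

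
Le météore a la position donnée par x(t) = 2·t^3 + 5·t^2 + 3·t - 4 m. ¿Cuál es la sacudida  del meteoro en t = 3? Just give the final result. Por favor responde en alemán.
Die Antwort ist 12.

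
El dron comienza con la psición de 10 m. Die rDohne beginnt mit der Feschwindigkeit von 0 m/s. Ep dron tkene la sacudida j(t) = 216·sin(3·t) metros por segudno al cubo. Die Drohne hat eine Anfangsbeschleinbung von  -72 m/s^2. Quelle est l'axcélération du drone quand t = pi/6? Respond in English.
To solve this, we need to take 1 integral of our jerk equation j(t) = 216·sin(3·t). The integral of jerk, with a(0) = -72, gives acceleration: a(t) = -72·cos(3·t). Using a(t) = -72·cos(3·t) and substituting t = pi/6, we find a = 0.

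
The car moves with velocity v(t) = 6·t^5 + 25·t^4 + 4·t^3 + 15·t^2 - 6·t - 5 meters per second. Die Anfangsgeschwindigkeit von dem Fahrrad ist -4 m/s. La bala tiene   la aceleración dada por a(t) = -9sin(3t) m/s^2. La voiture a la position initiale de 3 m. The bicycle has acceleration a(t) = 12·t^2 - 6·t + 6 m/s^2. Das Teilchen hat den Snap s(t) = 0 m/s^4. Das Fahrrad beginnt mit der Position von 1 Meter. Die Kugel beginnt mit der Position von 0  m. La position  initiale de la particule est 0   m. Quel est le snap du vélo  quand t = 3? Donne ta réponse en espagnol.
Partiendo de la aceleración a(t) = 12·t^2 - 6·t + 6, tomamos 2 derivadas. La derivada de la aceleración da la sacudida: j(t) = 24·t - 6. Tomando d/dt de j(t), encontramos s(t) = 24. De la ecuación del snap s(t) = 24, sustituimos t = 3 para obtener s = 24.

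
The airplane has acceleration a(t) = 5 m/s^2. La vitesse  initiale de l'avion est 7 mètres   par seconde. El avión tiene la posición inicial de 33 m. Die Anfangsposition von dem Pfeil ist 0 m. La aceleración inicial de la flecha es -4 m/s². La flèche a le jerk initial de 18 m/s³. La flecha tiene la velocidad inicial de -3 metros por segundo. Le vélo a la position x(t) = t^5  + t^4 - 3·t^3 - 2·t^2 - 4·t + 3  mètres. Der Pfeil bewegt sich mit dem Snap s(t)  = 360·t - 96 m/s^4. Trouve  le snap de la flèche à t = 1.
De l'équation du snap s(t) = 360·t - 96, nous substituons t = 1 pour obtenir s = 264.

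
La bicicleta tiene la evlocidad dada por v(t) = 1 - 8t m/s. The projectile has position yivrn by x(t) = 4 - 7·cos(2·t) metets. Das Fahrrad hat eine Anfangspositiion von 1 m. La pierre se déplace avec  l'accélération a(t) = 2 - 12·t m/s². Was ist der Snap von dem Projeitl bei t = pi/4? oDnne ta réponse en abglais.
Starting from position x(t) = 4 - 7·cos(2·t), we take 4 derivatives. The derivative of position gives velocity: v(t) = 14·sin(2·t). Taking d/dt of v(t), we find a(t) = 28·cos(2·t). The derivative of acceleration gives jerk: j(t) = -56·sin(2·t). Taking d/dt of j(t), we find s(t) = -112·cos(2·t). We have snap s(t) = -112·cos(2·t). Substituting t = pi/4: s(pi/4) = 0.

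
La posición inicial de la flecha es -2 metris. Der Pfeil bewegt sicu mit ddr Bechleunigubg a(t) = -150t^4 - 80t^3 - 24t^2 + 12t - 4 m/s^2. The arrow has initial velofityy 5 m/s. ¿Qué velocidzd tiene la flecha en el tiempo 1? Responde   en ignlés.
We must find the antiderivative of our acceleration equation a(t) = -150·t^4 - 80·t^3 - 24·t^2 + 12·t - 4 1 time. Integrating acceleration and using the initial condition v(0) = 5, we get v(t) = -30·t^5 - 20·t^4 - 8·t^3 + 6·t^2 - 4·t + 5. From the given velocity equation v(t) = -30·t^5 - 20·t^4 - 8·t^3 + 6·t^2 - 4·t + 5, we substitute t = 1 to get v = -51.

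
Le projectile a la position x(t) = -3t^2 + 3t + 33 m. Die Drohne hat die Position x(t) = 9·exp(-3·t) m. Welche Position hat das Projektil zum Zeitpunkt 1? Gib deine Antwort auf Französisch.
En utilisant x(t) = -3·t^2 + 3·t + 33 et en substituant t = 1, nous trouvons x = 33.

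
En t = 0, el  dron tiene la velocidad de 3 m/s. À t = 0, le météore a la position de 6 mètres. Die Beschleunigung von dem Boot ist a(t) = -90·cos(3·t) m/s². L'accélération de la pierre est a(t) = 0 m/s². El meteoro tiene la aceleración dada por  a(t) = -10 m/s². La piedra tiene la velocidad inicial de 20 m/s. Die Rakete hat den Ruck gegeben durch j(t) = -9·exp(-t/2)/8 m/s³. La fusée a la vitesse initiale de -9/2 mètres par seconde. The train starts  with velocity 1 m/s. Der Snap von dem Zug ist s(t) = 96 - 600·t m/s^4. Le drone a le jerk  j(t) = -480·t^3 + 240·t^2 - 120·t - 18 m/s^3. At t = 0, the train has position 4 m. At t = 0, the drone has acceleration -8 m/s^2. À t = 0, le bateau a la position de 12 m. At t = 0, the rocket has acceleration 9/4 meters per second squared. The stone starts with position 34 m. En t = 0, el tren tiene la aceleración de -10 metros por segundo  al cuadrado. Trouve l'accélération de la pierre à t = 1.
De l'équation de l'accélération a(t) = 0, nous substituons t = 1 pour obtenir a = 0.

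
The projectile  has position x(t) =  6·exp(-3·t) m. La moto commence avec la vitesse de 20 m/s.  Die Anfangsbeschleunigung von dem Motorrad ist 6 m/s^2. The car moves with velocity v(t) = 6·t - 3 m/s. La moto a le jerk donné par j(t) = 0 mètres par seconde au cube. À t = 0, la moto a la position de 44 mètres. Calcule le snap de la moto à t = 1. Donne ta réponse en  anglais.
Starting from jerk j(t) = 0, we take 1 derivative. The derivative of jerk gives snap: s(t) = 0. We have snap s(t) = 0. Substituting t = 1: s(1) = 0.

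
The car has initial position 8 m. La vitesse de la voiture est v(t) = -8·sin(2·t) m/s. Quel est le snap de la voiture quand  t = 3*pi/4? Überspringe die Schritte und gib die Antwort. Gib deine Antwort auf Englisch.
At t = 3*pi/4, s = 0.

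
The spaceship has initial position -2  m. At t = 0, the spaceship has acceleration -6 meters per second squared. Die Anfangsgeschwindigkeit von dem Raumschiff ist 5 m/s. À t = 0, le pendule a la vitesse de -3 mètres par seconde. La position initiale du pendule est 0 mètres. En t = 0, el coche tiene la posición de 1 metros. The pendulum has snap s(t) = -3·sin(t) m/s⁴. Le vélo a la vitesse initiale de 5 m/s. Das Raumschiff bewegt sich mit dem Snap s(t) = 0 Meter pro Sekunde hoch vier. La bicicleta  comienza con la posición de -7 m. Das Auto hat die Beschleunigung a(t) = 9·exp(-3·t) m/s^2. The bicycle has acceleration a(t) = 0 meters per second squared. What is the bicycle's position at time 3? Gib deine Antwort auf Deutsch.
Wir müssen die Stammfunktion unserer Gleichung für die Beschleunigung a(t) = 0 2-mal finden. Durch Integration von der Beschleunigung und Verwendung der Anfangsbedingung v(0) = 5, erhalten wir v(t) = 5. Die Stammfunktion von der Geschwindigkeit ist die Position. Mit x(0) = -7 erhalten wir x(t) = 5·t - 7. Wir haben die Position x(t) = 5·t - 7. Durch Einsetzen von t = 3: x(3) = 8.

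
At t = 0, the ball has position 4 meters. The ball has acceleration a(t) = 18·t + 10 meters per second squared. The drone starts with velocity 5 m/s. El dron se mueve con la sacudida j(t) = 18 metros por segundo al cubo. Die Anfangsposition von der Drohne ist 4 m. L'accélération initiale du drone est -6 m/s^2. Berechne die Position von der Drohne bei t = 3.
Ausgehend von dem Ruck j(t) = 18, nehmen wir 3 Stammfunktionen. Durch Integration von dem Ruck und Verwendung der Anfangsbedingung a(0) = -6, erhalten wir a(t) = 18·t - 6. Die Stammfunktion von der Beschleunigung, mit v(0) = 5, ergibt die Geschwindigkeit: v(t) = 9·t^2 - 6·t + 5. Durch Integration von der Geschwindigkeit und Verwendung der Anfangsbedingung x(0) = 4, erhalten wir x(t) = 3·t^3 - 3·t^2 + 5·t + 4. Aus der Gleichung für die Position x(t) = 3·t^3 - 3·t^2 + 5·t + 4, setzen wir t = 3 ein und erhalten x = 73.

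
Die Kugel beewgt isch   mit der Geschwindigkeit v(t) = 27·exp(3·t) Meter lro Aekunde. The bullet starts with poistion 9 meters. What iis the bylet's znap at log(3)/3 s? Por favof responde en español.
Partiendo de la velocidad v(t) = 27·exp(3·t), tomamos 3 derivadas. Derivando la velocidad, obtenemos la aceleración: a(t) = 81·exp(3·t). La derivada de la aceleración da la sacudida: j(t) = 243·exp(3·t). Derivando la sacudida, obtenemos el snap: s(t) = 729·exp(3·t). De la ecuación del snap s(t) = 729·exp(3·t), sustituimos t = log(3)/3 para obtener s = 2187.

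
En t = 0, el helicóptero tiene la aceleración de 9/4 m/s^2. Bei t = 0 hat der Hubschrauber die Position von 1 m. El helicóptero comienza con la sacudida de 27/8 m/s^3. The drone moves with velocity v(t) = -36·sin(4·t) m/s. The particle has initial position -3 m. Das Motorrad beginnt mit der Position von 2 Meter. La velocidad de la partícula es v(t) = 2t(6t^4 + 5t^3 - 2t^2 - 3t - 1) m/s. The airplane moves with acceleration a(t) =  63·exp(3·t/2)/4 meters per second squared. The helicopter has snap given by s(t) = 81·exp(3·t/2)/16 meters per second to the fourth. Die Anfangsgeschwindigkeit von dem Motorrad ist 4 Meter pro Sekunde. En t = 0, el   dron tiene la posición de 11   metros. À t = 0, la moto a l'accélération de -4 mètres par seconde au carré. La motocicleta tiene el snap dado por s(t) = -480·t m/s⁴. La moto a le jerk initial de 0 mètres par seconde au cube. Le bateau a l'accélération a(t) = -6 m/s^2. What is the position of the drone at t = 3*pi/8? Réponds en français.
Nous devons intégrer notre équation de la vitesse v(t) = -36·sin(4·t) 1 fois. L'intégrale de la vitesse, avec x(0) = 11, donne la position: x(t) = 9·cos(4·t) + 2. En utilisant x(t) = 9·cos(4·t) + 2 et en substituant t = 3*pi/8, nous trouvons x = 2.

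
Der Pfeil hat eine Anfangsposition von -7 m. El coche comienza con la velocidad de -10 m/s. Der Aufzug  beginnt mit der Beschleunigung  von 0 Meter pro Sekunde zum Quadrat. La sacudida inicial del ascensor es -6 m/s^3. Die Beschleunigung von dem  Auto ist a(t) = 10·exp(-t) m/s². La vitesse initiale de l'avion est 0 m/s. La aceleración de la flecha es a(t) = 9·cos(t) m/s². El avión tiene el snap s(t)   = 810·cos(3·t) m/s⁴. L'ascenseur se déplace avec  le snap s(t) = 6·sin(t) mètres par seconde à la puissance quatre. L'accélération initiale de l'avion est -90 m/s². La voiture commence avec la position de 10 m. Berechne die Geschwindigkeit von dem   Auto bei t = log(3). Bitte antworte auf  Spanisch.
Para resolver esto, necesitamos tomar 1 integral de nuestra ecuación de la aceleración a(t) = 10·exp(-t). Integrando la aceleración y usando la condición inicial v(0) = -10, obtenemos v(t) = -10·exp(-t). Usando v(t) = -10·exp(-t) y sustituyendo t = log(3), encontramos v = -10/3.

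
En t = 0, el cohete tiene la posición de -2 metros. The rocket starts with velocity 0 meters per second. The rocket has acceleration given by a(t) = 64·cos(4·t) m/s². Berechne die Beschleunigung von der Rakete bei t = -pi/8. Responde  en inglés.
Using a(t) = 64·cos(4·t) and substituting t = -pi/8, we find a = 0.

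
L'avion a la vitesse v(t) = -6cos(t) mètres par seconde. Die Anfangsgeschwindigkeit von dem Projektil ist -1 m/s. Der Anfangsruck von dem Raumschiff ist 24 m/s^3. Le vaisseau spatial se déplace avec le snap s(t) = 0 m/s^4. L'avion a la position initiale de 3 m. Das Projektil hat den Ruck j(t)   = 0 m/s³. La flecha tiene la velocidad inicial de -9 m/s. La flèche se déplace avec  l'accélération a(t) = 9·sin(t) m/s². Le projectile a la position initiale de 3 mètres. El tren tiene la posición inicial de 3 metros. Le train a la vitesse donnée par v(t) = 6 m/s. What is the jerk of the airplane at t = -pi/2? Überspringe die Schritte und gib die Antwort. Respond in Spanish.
En t = -pi/2, j = 0.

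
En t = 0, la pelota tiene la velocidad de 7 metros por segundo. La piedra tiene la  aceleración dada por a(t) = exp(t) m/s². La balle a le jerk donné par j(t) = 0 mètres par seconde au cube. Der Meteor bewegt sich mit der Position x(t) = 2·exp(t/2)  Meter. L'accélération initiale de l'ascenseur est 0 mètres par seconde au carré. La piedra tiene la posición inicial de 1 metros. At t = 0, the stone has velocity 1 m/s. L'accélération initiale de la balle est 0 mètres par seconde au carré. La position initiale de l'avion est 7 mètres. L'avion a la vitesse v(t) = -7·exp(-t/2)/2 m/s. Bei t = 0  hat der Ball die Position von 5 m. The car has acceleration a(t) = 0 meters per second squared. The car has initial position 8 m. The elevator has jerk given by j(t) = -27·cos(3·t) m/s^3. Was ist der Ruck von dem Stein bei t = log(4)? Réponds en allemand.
Wir müssen unsere Gleichung für die Beschleunigung a(t) = exp(t) 1-mal ableiten. Durch Ableiten von der Beschleunigung erhalten wir den Ruck: j(t) = exp(t). Wir haben den Ruck j(t) = exp(t). Durch Einsetzen von t = log(4): j(log(4)) = 4.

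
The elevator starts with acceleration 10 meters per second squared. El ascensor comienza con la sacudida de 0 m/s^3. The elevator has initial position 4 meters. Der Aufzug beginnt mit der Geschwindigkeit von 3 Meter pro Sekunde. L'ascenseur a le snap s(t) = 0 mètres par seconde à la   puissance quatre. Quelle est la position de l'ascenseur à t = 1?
En partant du snap s(t) = 0, nous prenons 4 intégrales. En prenant ∫s(t)dt et en appliquant j(0) = 0, nous trouvons j(t) = 0. En prenant ∫j(t)dt et en appliquant a(0) = 10, nous trouvons a(t) = 10. En prenant ∫a(t)dt et en appliquant v(0) = 3, nous trouvons v(t) = 10·t + 3. La primitive de la vitesse, avec x(0) = 4, donne la position: x(t) = 5·t^2 + 3·t + 4. De l'équation de la position x(t) = 5·t^2 + 3·t + 4, nous substituons t = 1 pour obtenir x = 12.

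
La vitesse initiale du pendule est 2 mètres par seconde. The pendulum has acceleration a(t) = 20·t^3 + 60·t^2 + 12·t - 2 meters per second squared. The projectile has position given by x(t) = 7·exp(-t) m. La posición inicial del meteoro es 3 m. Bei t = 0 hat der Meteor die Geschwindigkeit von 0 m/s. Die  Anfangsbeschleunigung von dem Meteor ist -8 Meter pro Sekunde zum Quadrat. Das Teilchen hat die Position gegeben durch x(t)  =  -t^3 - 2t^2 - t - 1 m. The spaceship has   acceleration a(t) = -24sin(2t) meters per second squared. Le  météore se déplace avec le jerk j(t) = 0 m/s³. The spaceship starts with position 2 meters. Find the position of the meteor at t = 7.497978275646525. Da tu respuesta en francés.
Pour résoudre ceci, nous devons prendre 3 intégrales de notre équation du jerk j(t) = 0. En prenant ∫j(t)dt et en appliquant a(0) = -8, nous trouvons a(t) = -8. La primitive de l'accélération est la vitesse. En utilisant v(0) = 0, nous obtenons v(t) = -8·t. L'intégrale de la vitesse est la position. En utilisant x(0) = 3, nous obtenons x(t) = 3 - 4·t^2. De l'équation de la position x(t) = 3 - 4·t^2, nous substituons t = 7.497978275646525 pour obtenir x = -221.878712888269.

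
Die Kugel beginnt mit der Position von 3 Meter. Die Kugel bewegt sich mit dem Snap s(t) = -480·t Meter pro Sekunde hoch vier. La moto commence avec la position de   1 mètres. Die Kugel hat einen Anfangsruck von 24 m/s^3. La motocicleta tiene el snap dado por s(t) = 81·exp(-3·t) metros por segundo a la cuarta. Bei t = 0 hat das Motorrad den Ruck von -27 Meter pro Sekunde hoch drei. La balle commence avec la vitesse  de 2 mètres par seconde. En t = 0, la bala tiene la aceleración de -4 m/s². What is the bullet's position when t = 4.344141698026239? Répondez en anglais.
Starting from snap s(t) = -480·t, we take 4 integrals. Finding the integral of s(t) and using j(0) = 24: j(t) = 24 - 240·t^2. Finding the antiderivative of j(t) and using a(0) = -4: a(t) = -80·t^3 + 24·t - 4. Finding the integral of a(t) and using v(0) = 2: v(t) = -20·t^4 + 12·t^2 - 4·t + 2. The antiderivative of velocity is position. Using x(0) = 3, we get x(t) = -4·t^5 + 4·t^3 - 2·t^2 + 2·t + 3. Using x(t) = -4·t^5 + 4·t^3 - 2·t^2 + 2·t + 3 and substituting t = 4.344141698026239, we find x = -5886.55356954860.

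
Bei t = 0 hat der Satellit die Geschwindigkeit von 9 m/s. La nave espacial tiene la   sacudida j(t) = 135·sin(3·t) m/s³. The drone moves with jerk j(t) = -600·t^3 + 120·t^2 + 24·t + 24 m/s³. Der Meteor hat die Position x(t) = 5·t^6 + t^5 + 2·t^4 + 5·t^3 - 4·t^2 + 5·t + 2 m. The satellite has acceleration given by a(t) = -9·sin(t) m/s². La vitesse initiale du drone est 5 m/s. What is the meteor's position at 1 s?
From the given position equation x(t) = 5·t^6 + t^5 + 2·t^4 + 5·t^3 - 4·t^2 + 5·t + 2, we substitute t = 1 to get x = 16.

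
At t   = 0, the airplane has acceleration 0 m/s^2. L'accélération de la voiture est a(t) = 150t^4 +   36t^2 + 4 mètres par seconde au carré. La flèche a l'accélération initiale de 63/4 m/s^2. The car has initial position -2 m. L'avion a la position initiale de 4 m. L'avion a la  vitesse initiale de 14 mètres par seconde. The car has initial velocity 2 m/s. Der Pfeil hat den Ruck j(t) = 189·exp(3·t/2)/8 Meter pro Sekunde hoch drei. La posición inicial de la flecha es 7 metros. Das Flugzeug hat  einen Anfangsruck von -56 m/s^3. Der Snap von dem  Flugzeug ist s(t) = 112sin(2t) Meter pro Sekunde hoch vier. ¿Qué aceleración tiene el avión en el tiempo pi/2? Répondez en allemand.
Ausgehend von dem Snap s(t) = 112·sin(2·t), nehmen wir 2 Integrale. Die Stammfunktion von dem Snap, mit j(0) = -56, ergibt den Ruck: j(t) = -56·cos(2·t). Das Integral von dem Ruck, mit a(0) = 0, ergibt die Beschleunigung: a(t) = -28·sin(2·t). Mit a(t) = -28·sin(2·t) und Einsetzen von t = pi/2, finden wir a = 0.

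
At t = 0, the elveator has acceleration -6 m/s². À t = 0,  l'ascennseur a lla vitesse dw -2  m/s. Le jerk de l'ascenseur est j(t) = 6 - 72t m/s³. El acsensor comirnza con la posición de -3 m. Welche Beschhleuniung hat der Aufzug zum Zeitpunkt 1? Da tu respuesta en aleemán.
Ausgehend von dem Ruck j(t) = 6 - 72·t, nehmen wir 1 Stammfunktion. Die Stammfunktion von dem Ruck ist die Beschleunigung. Mit a(0) = -6 erhalten wir a(t) = -36·t^2 + 6·t - 6. Mit a(t) = -36·t^2 + 6·t - 6 und Einsetzen von t = 1, finden wir a = -36.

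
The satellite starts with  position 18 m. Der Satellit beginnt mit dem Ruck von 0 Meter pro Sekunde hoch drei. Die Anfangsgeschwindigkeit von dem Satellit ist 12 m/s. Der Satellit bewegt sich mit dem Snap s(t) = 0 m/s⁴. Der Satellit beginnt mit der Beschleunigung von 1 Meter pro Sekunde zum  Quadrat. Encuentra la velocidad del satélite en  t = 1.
Partiendo del snap s(t) = 0, tomamos 3 antiderivadas. Integrando el snap y usando la condición inicial j(0) = 0, obtenemos j(t) = 0. La antiderivada de la sacudida es la aceleración. Usando a(0) = 1, obtenemos a(t) = 1. Tomando ∫a(t)dt y aplicando v(0) = 12, encontramos v(t) = t + 12. Tenemos la velocidad v(t) = t + 12. Sustituyendo t = 1: v(1) = 13.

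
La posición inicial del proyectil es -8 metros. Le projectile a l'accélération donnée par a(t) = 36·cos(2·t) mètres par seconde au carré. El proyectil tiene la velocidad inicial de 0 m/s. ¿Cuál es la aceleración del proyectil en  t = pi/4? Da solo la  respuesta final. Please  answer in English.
At t = pi/4, a = 0.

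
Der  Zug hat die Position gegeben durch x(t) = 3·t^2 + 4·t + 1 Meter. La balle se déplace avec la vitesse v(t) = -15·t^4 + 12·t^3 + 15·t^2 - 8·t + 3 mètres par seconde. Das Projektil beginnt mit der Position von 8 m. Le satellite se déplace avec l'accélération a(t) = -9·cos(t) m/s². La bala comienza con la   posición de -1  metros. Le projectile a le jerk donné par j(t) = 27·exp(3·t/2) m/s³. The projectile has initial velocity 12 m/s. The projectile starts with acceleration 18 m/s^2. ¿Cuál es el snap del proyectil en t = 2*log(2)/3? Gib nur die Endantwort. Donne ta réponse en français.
À t = 2*log(2)/3, s = 81.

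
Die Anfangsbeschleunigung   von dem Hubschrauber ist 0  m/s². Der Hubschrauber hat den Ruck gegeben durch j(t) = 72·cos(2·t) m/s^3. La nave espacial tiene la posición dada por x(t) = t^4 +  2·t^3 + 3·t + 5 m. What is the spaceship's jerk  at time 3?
Starting from position x(t) = t^4 + 2·t^3 + 3·t + 5, we take 3 derivatives. Differentiating position, we get velocity: v(t) = 4·t^3 + 6·t^2 + 3. The derivative of velocity gives acceleration: a(t) = 12·t^2 + 12·t. Taking d/dt of a(t), we find j(t) = 24·t + 12. We have jerk j(t) = 24·t + 12. Substituting t = 3: j(3) = 84.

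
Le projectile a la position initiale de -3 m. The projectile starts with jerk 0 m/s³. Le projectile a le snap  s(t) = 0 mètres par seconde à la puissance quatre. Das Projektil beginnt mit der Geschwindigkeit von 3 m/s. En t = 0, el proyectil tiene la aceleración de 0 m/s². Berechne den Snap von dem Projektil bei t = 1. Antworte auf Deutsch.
Wir haben den Snap s(t) = 0. Durch Einsetzen von t = 1: s(1) = 0.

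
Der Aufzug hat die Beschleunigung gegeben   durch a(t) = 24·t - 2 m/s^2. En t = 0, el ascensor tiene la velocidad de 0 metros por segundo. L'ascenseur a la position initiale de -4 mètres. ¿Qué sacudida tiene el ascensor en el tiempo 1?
Partiendo de la aceleración a(t) = 24·t - 2, tomamos 1 derivada. La derivada de la aceleración da la sacudida: j(t) = 24. De la ecuación de la sacudida j(t) = 24, sustituimos t = 1 para obtener j = 24.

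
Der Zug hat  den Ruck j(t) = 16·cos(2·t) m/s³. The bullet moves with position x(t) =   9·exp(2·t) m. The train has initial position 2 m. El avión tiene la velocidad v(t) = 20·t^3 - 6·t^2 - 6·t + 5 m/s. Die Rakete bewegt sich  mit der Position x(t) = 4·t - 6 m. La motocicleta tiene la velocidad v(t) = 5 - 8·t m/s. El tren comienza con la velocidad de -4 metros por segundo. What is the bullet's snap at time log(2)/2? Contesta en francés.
Nous devons dériver notre équation de la position x(t) = 9·exp(2·t) 4 fois. En dérivant la position, nous obtenons la vitesse: v(t) = 18·exp(2·t). En prenant d/dt de v(t), nous trouvons a(t) = 36·exp(2·t). La dérivée de l'accélération donne le jerk: j(t) = 72·exp(2·t). La dérivée du jerk donne le snap: s(t) = 144·exp(2·t). De l'équation du snap s(t) = 144·exp(2·t), nous substituons t = log(2)/2 pour obtenir s = 288.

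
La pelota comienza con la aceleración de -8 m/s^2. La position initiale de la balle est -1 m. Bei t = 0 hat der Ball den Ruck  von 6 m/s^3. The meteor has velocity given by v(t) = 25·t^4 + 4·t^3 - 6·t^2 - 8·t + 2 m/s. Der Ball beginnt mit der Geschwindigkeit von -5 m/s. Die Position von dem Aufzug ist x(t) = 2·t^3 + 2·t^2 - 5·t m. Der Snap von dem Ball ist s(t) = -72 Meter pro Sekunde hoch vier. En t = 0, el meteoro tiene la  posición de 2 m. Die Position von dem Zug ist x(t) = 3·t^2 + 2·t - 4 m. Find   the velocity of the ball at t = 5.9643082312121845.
Starting from snap s(t) = -72, we take 3 integrals. The integral of snap is jerk. Using j(0) = 6, we get j(t) = 6 - 72·t. The integral of jerk is acceleration. Using a(0) = -8, we get a(t) = -36·t^2 + 6·t - 8. Taking ∫a(t)dt and applying v(0) = -5, we find v(t) = -12·t^3 + 3·t^2 - 8·t - 5. From the given velocity equation v(t) = -12·t^3 + 3·t^2 - 8·t - 5, we substitute t = 5.9643082312121845 to get v = -2492.01363276562.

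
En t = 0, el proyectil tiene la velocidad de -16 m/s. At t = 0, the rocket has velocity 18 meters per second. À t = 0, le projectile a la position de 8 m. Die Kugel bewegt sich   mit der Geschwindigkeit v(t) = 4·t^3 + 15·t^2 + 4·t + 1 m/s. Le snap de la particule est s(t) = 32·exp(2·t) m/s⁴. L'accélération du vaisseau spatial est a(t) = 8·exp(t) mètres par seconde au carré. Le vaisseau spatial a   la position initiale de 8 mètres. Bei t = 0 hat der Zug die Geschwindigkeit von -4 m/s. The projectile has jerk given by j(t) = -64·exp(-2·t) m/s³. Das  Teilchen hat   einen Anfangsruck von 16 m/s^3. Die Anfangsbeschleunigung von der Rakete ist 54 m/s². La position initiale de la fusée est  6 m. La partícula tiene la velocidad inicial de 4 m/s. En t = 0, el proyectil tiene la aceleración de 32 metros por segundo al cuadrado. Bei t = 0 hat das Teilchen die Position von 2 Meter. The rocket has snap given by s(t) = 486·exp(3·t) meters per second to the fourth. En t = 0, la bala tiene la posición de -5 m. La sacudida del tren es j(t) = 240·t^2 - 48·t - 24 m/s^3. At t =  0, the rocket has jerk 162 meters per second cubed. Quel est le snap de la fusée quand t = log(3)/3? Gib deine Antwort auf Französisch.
De l'équation du snap s(t) = 486·exp(3·t), nous substituons t = log(3)/3 pour obtenir s = 1458.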